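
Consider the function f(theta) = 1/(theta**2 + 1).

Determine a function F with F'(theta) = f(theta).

An antiderivative is F(theta) = atan(theta).

Check any antiderivative F(theta) by computing F'(theta) and comparing it with f(theta).
Check: d/dtheta[atan(theta)] = 1/(theta**2 + 1) = f(theta).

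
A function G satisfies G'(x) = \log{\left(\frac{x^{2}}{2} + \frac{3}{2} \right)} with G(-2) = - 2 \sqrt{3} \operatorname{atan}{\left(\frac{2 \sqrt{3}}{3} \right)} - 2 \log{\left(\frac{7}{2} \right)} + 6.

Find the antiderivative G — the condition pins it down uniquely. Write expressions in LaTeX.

G(x) = x \log{\left(x^{2} + 3 \right)} - 2 x - x \log{\left(2 \right)} + 2 \sqrt{3} \operatorname{atan}{\left(\frac{\sqrt{3} x}{3} \right)} + 2

A candidate passes only if d/dx[G] lands on the given G'(x) exactly.
A general antiderivative is x \log{\left(\frac{x^{2}}{2} + \frac{3}{2} \right)} - 2 x + 2 \sqrt{3} \operatorname{atan}{\left(\frac{\sqrt{3} x}{3} \right)} + C.
The condition gives C = - 2 \sqrt{3} \operatorname{atan}{\left(\frac{2 \sqrt{3}}{3} \right)} - 2 \log{\left(\frac{7}{2} \right)} + 6 - (- 2 \sqrt{3} \operatorname{atan}{\left(\frac{2 \sqrt{3}}{3} \right)} - 2 \log{\left(\frac{7}{2} \right)} + 4) = 2.
So G(x) = x \log{\left(x^{2} + 3 \right)} - 2 x - x \log{\left(2 \right)} + 2 \sqrt{3} \operatorname{atan}{\left(\frac{\sqrt{3} x}{3} \right)} + 2.
Check: d/dx[x \log{\left(x^{2} + 3 \right)} - 2 x - x \log{\left(2 \right)} + 2 \sqrt{3} \operatorname{atan}{\left(\frac{\sqrt{3} x}{3} \right)} + 2] = \log{\left(x^{2} + 3 \right)} - \log{\left(2 \right)}, which equals G'(x).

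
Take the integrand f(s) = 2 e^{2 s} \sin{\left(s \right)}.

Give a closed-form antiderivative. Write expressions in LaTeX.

An antiderivative is F(s) = \frac{2 \left(2 \sin{\left(s \right)} - \cos{\left(s \right)}\right) e^{2 s}}{5}.

A candidate is checked by its d/ds: the result must match f(s).
Check: d/ds[\frac{2 \left(2 \sin{\left(s \right)} - \cos{\left(s \right)}\right) e^{2 s}}{5}] = 2 e^{2 s} \sin{\left(s \right)} = f(s).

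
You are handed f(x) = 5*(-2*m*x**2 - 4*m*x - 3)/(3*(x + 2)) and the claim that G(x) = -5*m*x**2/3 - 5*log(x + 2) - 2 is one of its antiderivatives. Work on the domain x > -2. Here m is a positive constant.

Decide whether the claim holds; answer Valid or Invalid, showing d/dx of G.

Valid: G'(x) = f(x).

d/dx[G] = (-10*m*x**2 - 20*m*x - 15)/(3*x + 6)
This equals f(x) exactly, so the claim holds.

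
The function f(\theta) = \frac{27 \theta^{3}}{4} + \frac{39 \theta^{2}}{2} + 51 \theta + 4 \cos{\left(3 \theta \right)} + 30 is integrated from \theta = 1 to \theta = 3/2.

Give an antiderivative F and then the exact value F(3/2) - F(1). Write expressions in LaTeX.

Antiderivative: F(\theta) = \frac{81 \theta^{4} + 312 \theta^{3} + 1224 \theta^{2} + 1440 \theta + 64 \sin{\left(3 \theta \right)} + 3360}{48}; value = \frac{4 \sin{\left(\frac{9}{2} \right)}}{3} - \frac{4 \sin{\left(3 \right)}}{3} + \frac{17707}{256}

The integrand splits into summands that can be handled one at a time.
F(\theta) = \frac{81 \theta^{4} + 312 \theta^{3} + 1224 \theta^{2} + 1440 \theta + 64 \sin{\left(3 \theta \right)} + 3360}{48} is an antiderivative of f.
Check: d/d\theta[\frac{81 \theta^{4} + 312 \theta^{3} + 1224 \theta^{2} + 1440 \theta + 64 \sin{\left(3 \theta \right)} + 3360}{48}] = \frac{27 \theta^{3}}{4} + \frac{39 \theta^{2}}{2} + 51 \theta + 4 \cos{\left(3 \theta \right)} + 30 = f(\theta).
F(3/2) = \frac{4 \sin{\left(\frac{9}{2} \right)}}{3} + \frac{51931}{256}; F(1) = \frac{4 \sin{\left(3 \right)}}{3} + \frac{2139}{16}.
Integral = F(3/2) - F(1) = \frac{4 \sin{\left(\frac{9}{2} \right)}}{3} - \frac{4 \sin{\left(3 \right)}}{3} + \frac{17707}{256}.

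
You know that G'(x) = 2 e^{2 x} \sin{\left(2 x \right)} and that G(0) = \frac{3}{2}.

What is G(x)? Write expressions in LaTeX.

Check a candidate G(x) by differentiating: d/dx[G] must match the given G'(x).
A general antiderivative is \frac{e^{2 x} \sin{\left(2 x \right)}}{2} - \frac{e^{2 x} \cos{\left(2 x \right)}}{2} + C.
The condition gives C = \frac{3}{2} - (- \frac{1}{2}) = 2.
So G(x) = \frac{e^{2 x} \sin{\left(2 x \right)}}{2} - \frac{e^{2 x} \cos{\left(2 x \right)}}{2} + 2.
Check: d/dx[\frac{e^{2 x} \sin{\left(2 x \right)}}{2} - \frac{e^{2 x} \cos{\left(2 x \right)}}{2} + 2] = 2 e^{2 x} \sin{\left(2 x \right)} = G'(x).

G(x) = \frac{e^{2 x} \sin{\left(2 x \right)}}{2} - \frac{e^{2 x} \cos{\left(2 x \right)}}{2} + 2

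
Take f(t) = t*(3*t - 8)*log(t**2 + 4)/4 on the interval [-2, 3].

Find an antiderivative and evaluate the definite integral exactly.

Antiderivative: F(t) = t**3*log(t**2 + 4)/4 - t**3/6 - t**2*log(t**2 + 4) + t**2 + 2*t - 4*log(t**2 + 4) - 4*atan(t/2); value = -25*log(13)/4 - 4*atan(3/2) - pi + 55/6 + 10*log(8)

Whatever form F(t) takes, F'(t) = f(t) is non-negotiable.
F(t) = t**3*log(t**2 + 4)/4 - t**3/6 - t**2*log(t**2 + 4) + t**2 + 2*t - 4*log(t**2 + 4) - 4*atan(t/2) is an antiderivative of f.
Check: d/dt[t**3*log(t**2 + 4)/4 - t**3/6 - t**2*log(t**2 + 4) + t**2 + 2*t - 4*log(t**2 + 4) - 4*atan(t/2)] = 3*t**2*log(t**2 + 4)/4 - 2*t*log(t**2 + 4), which equals f(t).
F(3) = -25*log(13)/4 - 4*atan(3/2) + 21/2; F(-2) = -10*log(8) + 4/3 + pi.
Integral = F(3) - F(-2) = -25*log(13)/4 - 4*atan(3/2) - pi + 55/6 + 10*log(8).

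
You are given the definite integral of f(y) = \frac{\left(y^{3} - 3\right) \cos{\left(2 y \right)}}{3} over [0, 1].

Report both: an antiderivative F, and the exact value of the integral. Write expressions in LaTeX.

Antiderivative: F(y) = \frac{y^{3} \sin{\left(2 y \right)}}{6} + \frac{y^{2} \cos{\left(2 y \right)}}{4} - \frac{y \sin{\left(2 y \right)}}{4} - \frac{\sin{\left(2 y \right)}}{2} - \frac{\cos{\left(2 y \right)}}{8}; value = - \frac{7 \sin{\left(2 \right)}}{12} + \frac{\cos{\left(2 \right)}}{8} + \frac{1}{8}

A candidate is checked by its d/dy: the result must match f(y).
F(y) = \frac{y^{3} \sin{\left(2 y \right)}}{6} + \frac{y^{2} \cos{\left(2 y \right)}}{4} - \frac{y \sin{\left(2 y \right)}}{4} - \frac{\sin{\left(2 y \right)}}{2} - \frac{\cos{\left(2 y \right)}}{8} is an antiderivative of f.
Check: d/dy[\frac{y^{3} \sin{\left(2 y \right)}}{6} + \frac{y^{2} \cos{\left(2 y \right)}}{4} - \frac{y \sin{\left(2 y \right)}}{4} - \frac{\sin{\left(2 y \right)}}{2} - \frac{\cos{\left(2 y \right)}}{8}] = \frac{y^{3} \cos{\left(2 y \right)}}{3} - \cos{\left(2 y \right)}, which equals f(y).
F(1) = - \frac{7 \sin{\left(2 \right)}}{12} + \frac{\cos{\left(2 \right)}}{8}; F(0) = - \frac{1}{8}.
Integral = F(1) - F(0) = - \frac{7 \sin{\left(2 \right)}}{12} + \frac{\cos{\left(2 \right)}}{8} + \frac{1}{8}.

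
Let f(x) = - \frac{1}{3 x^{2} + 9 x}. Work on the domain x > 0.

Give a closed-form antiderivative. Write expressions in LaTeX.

Factor the denominator (3 x \left(x + 3\right)) and decompose: f = \frac{1}{9 \left(x + 3\right)} - \frac{1}{9 x}; each piece integrates to a log, atan, or power term.
Check: d/dx[- \frac{\log{\left(x \right)}}{9} + \frac{\log{\left(x + 3 \right)}}{9}] = - \frac{1}{3 x^{2} + 9 x} = f(x).

An antiderivative is F(x) = - \frac{\log{\left(x \right)}}{9} + \frac{\log{\left(x + 3 \right)}}{9}.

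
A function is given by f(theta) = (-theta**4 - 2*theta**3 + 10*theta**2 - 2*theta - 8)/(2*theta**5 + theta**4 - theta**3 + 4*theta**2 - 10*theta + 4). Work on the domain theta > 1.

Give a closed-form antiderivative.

An antiderivative is F(theta) = -log(theta - 1)/3 + 109*log(theta - 1/2)/90 + 2*log(theta + 2)/5 - 8*log(theta**2 + 2)/9 - sqrt(2)*atan(sqrt(2)*theta/2)/9.

Factor the denominator ((theta - 1)*(theta + 2)*(2*theta - 1)*(theta**2 + 2)) and decompose: f = -2*(8*theta + 1)/(9*(theta**2 + 2)) + 109/(45*(2*theta - 1)) + 2/(5*(theta + 2)) - 1/(3*(theta - 1)); each piece integrates to a log, atan, or power term.
Check: d/dtheta[-log(theta - 1)/3 + 109*log(theta - 1/2)/90 + 2*log(theta + 2)/5 - 8*log(theta**2 + 2)/9 - sqrt(2)*atan(sqrt(2)*theta/2)/9] = (-theta**4 - 2*theta**3 + 10*theta**2 - 2*theta - 8)/(2*theta**5 + theta**4 - theta**3 + 4*theta**2 - 10*theta + 4) = f(theta).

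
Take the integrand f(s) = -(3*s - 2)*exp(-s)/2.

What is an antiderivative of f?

f has the shape u'v + uv' for u = 3*s/2 + 1/2 and v = exp(-s) — it is the derivative of the product u*v.
Check: d/ds[(3*s + 1)*exp(-s)/2] = (2 - 3*s)*exp(-s)/2, which equals f(s).

An antiderivative is F(s) = (3*s + 1)*exp(-s)/2.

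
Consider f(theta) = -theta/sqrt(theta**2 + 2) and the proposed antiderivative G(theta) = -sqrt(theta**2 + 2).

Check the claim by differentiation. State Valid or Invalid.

d/dtheta[G] = -theta/sqrt(theta**2 + 2)
This equals f(theta) exactly, so the claim holds.

Valid. The derivative of G reproduces f.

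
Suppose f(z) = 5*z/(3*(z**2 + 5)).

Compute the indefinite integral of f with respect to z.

F(z) = 5*log(z**2 + 5)/6 + C

The substitution u = z**2 + 5 works: f is exactly (dF/du)*(du/dz) for that inner function.
Check: d/dz[5*log(z**2 + 5)/6] = 5*z/(3*z**2 + 15), which equals f(z).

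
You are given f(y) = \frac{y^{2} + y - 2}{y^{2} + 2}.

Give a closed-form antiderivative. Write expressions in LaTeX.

An antiderivative is F(y) = y + \frac{\log{\left(y^{2} + 2 \right)}}{2} - 2 \sqrt{2} \operatorname{atan}{\left(\frac{\sqrt{2} y}{2} \right)}.

Recover f(y) by differentiating a candidate F(y); any mismatch rules it out.
Check: d/dy[y + \frac{\log{\left(y^{2} + 2 \right)}}{2} - 2 \sqrt{2} \operatorname{atan}{\left(\frac{\sqrt{2} y}{2} \right)}] = \frac{y^{2} + y - 2}{y^{2} + 2} = f(y).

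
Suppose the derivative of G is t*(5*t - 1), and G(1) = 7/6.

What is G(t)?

G(t) = 5*t**3/3 - t**2/2

The proposed G(t) is checked by its d/dt: the result must match the given G'(t).
A general antiderivative is 5*t**3/3 - t**2/2 + C.
The condition gives C = 7/6 - (7/6) = 0.
So G(t) = 5*t**3/3 - t**2/2.
Check: d/dt[5*t**3/3 - t**2/2] = 5*t**2 - t, which equals G'(t).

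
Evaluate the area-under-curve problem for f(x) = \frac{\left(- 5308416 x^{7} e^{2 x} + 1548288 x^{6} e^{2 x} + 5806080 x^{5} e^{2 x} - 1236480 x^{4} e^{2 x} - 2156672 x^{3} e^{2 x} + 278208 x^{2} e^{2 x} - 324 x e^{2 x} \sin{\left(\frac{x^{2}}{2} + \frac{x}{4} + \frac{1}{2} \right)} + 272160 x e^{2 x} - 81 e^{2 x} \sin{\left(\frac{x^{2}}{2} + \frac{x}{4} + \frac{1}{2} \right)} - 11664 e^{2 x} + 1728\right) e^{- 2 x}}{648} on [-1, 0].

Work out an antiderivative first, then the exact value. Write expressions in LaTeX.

Antiderivative: F(x) = \frac{\left(- \left(24 x^{2} - 2 x - 9\right)^{4} e^{2 x} + 162 e^{2 x} \cos{\left(\frac{x^{2}}{2} + \frac{x}{4} + \frac{1}{2} \right)} - 432\right) e^{- 2 x}}{324}; value = - \frac{\cos{\left(\frac{3}{4} \right)}}{2} + \frac{\cos{\left(\frac{1}{2} \right)}}{2} + \frac{4 e^{2}}{3} + \frac{19132}{81}

Check any antiderivative F(x) by computing F'(x) and comparing it with f(x).
F(x) = \frac{\left(- \left(24 x^{2} - 2 x - 9\right)^{4} e^{2 x} + 162 e^{2 x} \cos{\left(\frac{x^{2}}{2} + \frac{x}{4} + \frac{1}{2} \right)} - 432\right) e^{- 2 x}}{324} is an antiderivative of f.
Check: d/dx[\frac{\left(- \left(24 x^{2} - 2 x - 9\right)^{4} e^{2 x} + 162 e^{2 x} \cos{\left(\frac{x^{2}}{2} + \frac{x}{4} + \frac{1}{2} \right)} - 432\right) e^{- 2 x}}{324}] = \frac{\left(- 5308416 x^{7} e^{2 x} + 1548288 x^{6} e^{2 x} + 5806080 x^{5} e^{2 x} - 1236480 x^{4} e^{2 x} - 2156672 x^{3} e^{2 x} + 278208 x^{2} e^{2 x} - 324 x e^{2 x} \sin{\left(\frac{x^{2}}{2} + \frac{x}{4} + \frac{1}{2} \right)} + 272160 x e^{2 x} - 81 e^{2 x} \sin{\left(\frac{x^{2}}{2} + \frac{x}{4} + \frac{1}{2} \right)} - 11664 e^{2 x} + 1728\right) e^{- 2 x}}{648} = f(x).
F(0) = - \frac{259}{12} + \frac{\cos{\left(\frac{1}{2} \right)}}{2}; F(-1) = - \frac{83521}{324} - \frac{4 e^{2}}{3} + \frac{\cos{\left(\frac{3}{4} \right)}}{2}.
Integral = F(0) - F(-1) = - \frac{\cos{\left(\frac{3}{4} \right)}}{2} + \frac{\cos{\left(\frac{1}{2} \right)}}{2} + \frac{4 e^{2}}{3} + \frac{19132}{81}.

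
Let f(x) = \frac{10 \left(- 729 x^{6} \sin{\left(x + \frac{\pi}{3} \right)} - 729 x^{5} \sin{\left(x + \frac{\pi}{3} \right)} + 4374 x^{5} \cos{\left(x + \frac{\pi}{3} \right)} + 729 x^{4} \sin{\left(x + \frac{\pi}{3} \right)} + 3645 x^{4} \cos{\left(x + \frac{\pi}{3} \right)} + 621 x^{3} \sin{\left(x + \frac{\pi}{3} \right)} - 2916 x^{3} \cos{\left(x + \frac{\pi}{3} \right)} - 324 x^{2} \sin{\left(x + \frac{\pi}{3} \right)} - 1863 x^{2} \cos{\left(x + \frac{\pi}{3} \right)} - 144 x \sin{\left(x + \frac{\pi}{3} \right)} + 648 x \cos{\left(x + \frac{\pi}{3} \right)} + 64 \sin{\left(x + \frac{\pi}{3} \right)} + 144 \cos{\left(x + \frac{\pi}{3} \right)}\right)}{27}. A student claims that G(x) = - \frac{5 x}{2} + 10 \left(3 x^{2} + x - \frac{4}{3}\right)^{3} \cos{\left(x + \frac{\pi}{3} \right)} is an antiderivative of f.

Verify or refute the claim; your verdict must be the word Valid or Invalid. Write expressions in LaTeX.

Invalid: d/dx[G] - f = - \frac{5}{2}, which is not 0.

d/dx[G] = - 270 x^{6} \sin{\left(x + \frac{\pi}{3} \right)} - 270 x^{5} \sin{\left(x + \frac{\pi}{3} \right)} + 1620 x^{5} \cos{\left(x + \frac{\pi}{3} \right)} + 270 x^{4} \sin{\left(x + \frac{\pi}{3} \right)} + 1350 x^{4} \cos{\left(x + \frac{\pi}{3} \right)} + 230 x^{3} \sin{\left(x + \frac{\pi}{3} \right)} - 1080 x^{3} \cos{\left(x + \frac{\pi}{3} \right)} - 120 x^{2} \sin{\left(x + \frac{\pi}{3} \right)} - 690 x^{2} \cos{\left(x + \frac{\pi}{3} \right)} - \frac{160 x \sin{\left(x + \frac{\pi}{3} \right)}}{3} + 240 x \cos{\left(x + \frac{\pi}{3} \right)} + \frac{640 \sin{\left(x + \frac{\pi}{3} \right)}}{27} + \frac{160 \cos{\left(x + \frac{\pi}{3} \right)}}{3} - \frac{5}{2}
d/dx[G] - f(x) = - \frac{5}{2} != 0.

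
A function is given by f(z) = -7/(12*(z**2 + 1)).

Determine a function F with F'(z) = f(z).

Differentiate the proposed F(z) back; it has to land on f(z) exactly.
Check: d/dz[-7*atan(z)/12] = -7/(12*z**2 + 12), which equals f(z).

An antiderivative is F(z) = -7*atan(z)/12.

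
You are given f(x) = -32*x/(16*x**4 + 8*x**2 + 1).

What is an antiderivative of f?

An antiderivative is F(x) = 4/(4*x**2 + 1).

The substitution u = 4*x**2 + 1 works: f is exactly (dF/du)*(du/dx) for that inner function.
Check: d/dx[4/(4*x**2 + 1)] = -32*x/(16*x**4 + 8*x**2 + 1) = f(x).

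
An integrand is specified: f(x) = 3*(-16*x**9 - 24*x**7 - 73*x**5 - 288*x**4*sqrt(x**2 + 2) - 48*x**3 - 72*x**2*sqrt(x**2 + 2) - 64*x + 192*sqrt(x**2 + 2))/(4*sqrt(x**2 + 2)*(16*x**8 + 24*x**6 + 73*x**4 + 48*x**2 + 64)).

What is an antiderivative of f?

Since d/dx undoes antidifferentiation here, F'(x) = f(x) is required of F(x).
Check: d/dx[(-12*x**4*sqrt(x**2 + 2) - 9*x**2*sqrt(x**2 + 2) + 72*x - 24*sqrt(x**2 + 2))/(16*x**4 + 12*x**2 + 32)] = (-48*x**9 - 72*x**7 - 219*x**5 - 864*x**4*sqrt(x**2 + 2) - 144*x**3 - 216*x**2*sqrt(x**2 + 2) - 192*x + 576*sqrt(x**2 + 2))/(64*x**8*sqrt(x**2 + 2) + 96*x**6*sqrt(x**2 + 2) + 292*x**4*sqrt(x**2 + 2) + 192*x**2*sqrt(x**2 + 2) + 256*sqrt(x**2 + 2)), which equals f(x).

An antiderivative is F(x) = (-12*x**4*sqrt(x**2 + 2) - 9*x**2*sqrt(x**2 + 2) + 72*x - 24*sqrt(x**2 + 2))/(16*x**4 + 12*x**2 + 32).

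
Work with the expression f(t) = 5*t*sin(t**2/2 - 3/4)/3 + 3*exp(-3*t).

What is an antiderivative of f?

An antiderivative is F(t) = (-5*exp(3*t)*cos(t**2/2 - 3/4) - 3)*exp(-3*t)/3.

The integrand splits into summands that can be handled one at a time.
Check: d/dt[(-5*exp(3*t)*cos(t**2/2 - 3/4) - 3)*exp(-3*t)/3] = (5*t*exp(3*t)*sin(t**2/2 - 3/4) + 9)*exp(-3*t)/3, which equals f(t).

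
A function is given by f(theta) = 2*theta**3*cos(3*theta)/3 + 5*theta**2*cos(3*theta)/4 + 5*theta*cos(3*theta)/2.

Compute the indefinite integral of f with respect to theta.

The integrand splits into summands that can be handled one at a time.
Check: d/dtheta[(72*theta**3*sin(3*theta) + 135*theta**2*sin(3*theta) + 72*theta**2*cos(3*theta) + 222*theta*sin(3*theta) + 90*theta*cos(3*theta) - 30*sin(3*theta) + 74*cos(3*theta))/324] = 2*theta**3*cos(3*theta)/3 + 5*theta**2*cos(3*theta)/4 + 5*theta*cos(3*theta)/2 = f(theta).

F(theta) = (72*theta**3*sin(3*theta) + 135*theta**2*sin(3*theta) + 72*theta**2*cos(3*theta) + 222*theta*sin(3*theta) + 90*theta*cos(3*theta) - 30*sin(3*theta) + 74*cos(3*theta))/324 + C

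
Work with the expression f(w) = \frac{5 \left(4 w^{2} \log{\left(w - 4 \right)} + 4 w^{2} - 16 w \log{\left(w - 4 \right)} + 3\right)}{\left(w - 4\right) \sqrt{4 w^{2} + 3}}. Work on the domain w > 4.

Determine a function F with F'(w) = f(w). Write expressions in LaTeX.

An antiderivative is F(w) = 5 \sqrt{4 w^{2} + 3} \log{\left(w - 4 \right)}.

Recognize the product-rule pattern: f = u'v + uv' with u = 5 \sqrt{4 w^{2} + 3}, v = \log{\left(w - 4 \right)}, so integration by parts undoes it.
Check: d/dw[5 \sqrt{4 w^{2} + 3} \log{\left(w - 4 \right)}] = \frac{20 w^{2} \log{\left(w - 4 \right)} + 20 w^{2} - 80 w \log{\left(w - 4 \right)} + 15}{w \sqrt{4 w^{2} + 3} - 4 \sqrt{4 w^{2} + 3}}, which equals f(w).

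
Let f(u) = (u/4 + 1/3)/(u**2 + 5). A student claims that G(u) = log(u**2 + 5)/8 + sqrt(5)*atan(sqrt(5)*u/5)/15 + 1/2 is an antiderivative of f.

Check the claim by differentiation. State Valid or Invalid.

d/du[G] = (3*u + 4)/(12*u**2 + 60)
This equals f(u) exactly, so the claim holds.

Valid. The derivative of G reproduces f.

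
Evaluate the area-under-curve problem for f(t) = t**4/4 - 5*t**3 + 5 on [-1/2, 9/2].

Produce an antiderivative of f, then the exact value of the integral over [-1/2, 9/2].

Antiderivative: F(t) = t*(t**4 - 25*t**3 + 100)/20; value = -25295/64

The integrand splits into summands that can be handled one at a time.
F(t) = t*(t**4 - 25*t**3 + 100)/20 is an antiderivative of f.
Check: d/dt[t*(t**4 - 25*t**3 + 100)/20] = t**4/4 - 5*t**3 + 5 = f(t).
F(9/2) = -254601/640; F(-1/2) = -1651/640.
Integral = F(9/2) - F(-1/2) = -25295/64.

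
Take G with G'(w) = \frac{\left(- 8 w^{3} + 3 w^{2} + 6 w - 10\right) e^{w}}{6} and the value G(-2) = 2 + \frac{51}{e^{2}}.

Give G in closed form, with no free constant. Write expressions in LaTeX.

G(w) = \frac{\left(- 8 w^{3} + 27 w^{2} - 48 w + 38\right) e^{w} + 12}{6}

Recognize the product-rule pattern: G'(w) = u'v + uv' with u = - \frac{4 w^{3}}{3} + \frac{9 w^{2}}{2} - 8 w + \frac{19}{3}, v = e^{w}, so integration by parts undoes it.
A general antiderivative is \frac{\left(- 8 w^{3} + 27 w^{2} - 48 w + 38\right) e^{w}}{6} + C.
The condition gives C = 2 + \frac{51}{e^{2}} - (\frac{51}{e^{2}}) = 2.
So G(w) = \frac{\left(- 8 w^{3} + 27 w^{2} - 48 w + 38\right) e^{w} + 12}{6}.
Check: d/dw[\frac{\left(- 8 w^{3} + 27 w^{2} - 48 w + 38\right) e^{w} + 12}{6}] = - \frac{4 w^{3} e^{w}}{3} + \frac{w^{2} e^{w}}{2} + w e^{w} - \frac{5 e^{w}}{3}, which equals G'(w).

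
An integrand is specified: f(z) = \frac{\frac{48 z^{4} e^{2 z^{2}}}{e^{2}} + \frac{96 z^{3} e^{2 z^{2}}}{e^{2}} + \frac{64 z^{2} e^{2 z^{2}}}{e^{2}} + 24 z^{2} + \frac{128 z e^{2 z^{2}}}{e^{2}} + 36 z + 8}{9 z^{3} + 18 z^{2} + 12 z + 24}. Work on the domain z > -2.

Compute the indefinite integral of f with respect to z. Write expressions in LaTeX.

A candidate is checked by its d/dz: the result must match f(z).
Check: d/dz[\frac{4 e^{2 z^{2}}}{3 e^{2}} + \frac{2 \log{\left(\frac{z}{2} + 1 \right)}}{3} + \log{\left(z^{2} + \frac{4}{3} \right)}] = \frac{48 z^{4} e^{2 z^{2}} + 96 z^{3} e^{2 z^{2}} + 64 z^{2} e^{2 z^{2}} + 24 z^{2} e^{2} + 128 z e^{2 z^{2}} + 36 z e^{2} + 8 e^{2}}{9 z^{3} e^{2} + 18 z^{2} e^{2} + 12 z e^{2} + 24 e^{2}}, which equals f(z).

F(z) = \frac{4 e^{2 z^{2}}}{3 e^{2}} + \frac{2 \log{\left(\frac{z}{2} + 1 \right)}}{3} + \log{\left(z^{2} + \frac{4}{3} \right)} + C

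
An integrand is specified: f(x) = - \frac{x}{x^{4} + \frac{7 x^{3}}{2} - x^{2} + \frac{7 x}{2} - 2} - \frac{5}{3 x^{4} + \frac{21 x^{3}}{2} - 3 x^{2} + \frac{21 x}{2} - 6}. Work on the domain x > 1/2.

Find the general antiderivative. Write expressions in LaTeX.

F(x) = - \frac{52 \log{\left(x - \frac{1}{2} \right)}}{135} - \frac{14 \log{\left(x + 4 \right)}}{459} + \frac{53 \log{\left(x^{2} + 1 \right)}}{255} + \frac{6 \operatorname{atan}{\left(x \right)}}{85} + C

The denominator factors as 3 \left(x + 4\right) \left(2 x - 1\right) \left(x^{2} + 1\right); partial fractions split f into directly integrable pieces: \frac{2 \left(53 x + 9\right)}{255 \left(x^{2} + 1\right)} - \frac{104}{135 \left(2 x - 1\right)} - \frac{14}{459 \left(x + 4\right)}.
Check: d/dx[- \frac{52 \log{\left(x - \frac{1}{2} \right)}}{135} - \frac{14 \log{\left(x + 4 \right)}}{459} + \frac{53 \log{\left(x^{2} + 1 \right)}}{255} + \frac{6 \operatorname{atan}{\left(x \right)}}{85}] = \frac{- 6 x - 10}{6 x^{4} + 21 x^{3} - 6 x^{2} + 21 x - 12}, which equals f(x).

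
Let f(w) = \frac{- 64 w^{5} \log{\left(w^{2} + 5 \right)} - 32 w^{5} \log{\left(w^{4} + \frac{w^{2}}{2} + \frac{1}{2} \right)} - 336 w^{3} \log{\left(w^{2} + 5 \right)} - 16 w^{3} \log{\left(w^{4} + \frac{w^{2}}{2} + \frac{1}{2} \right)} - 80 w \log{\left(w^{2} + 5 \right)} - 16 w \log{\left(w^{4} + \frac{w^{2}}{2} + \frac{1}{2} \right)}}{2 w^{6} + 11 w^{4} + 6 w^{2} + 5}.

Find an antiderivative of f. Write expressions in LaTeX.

Recognize the product-rule pattern: f = u'v + uv' with u = - 8 \log{\left(w^{2} + 5 \right)}, v = \log{\left(w^{4} + \frac{w^{2}}{2} + \frac{1}{2} \right)}, so integration by parts undoes it.
Check: d/dw[- 8 \log{\left(w^{2} + 5 \right)} \log{\left(w^{4} + \frac{w^{2}}{2} + \frac{1}{2} \right)}] = \frac{- 64 w^{5} \log{\left(w^{2} + 5 \right)} - 32 w^{5} \log{\left(w^{4} + \frac{w^{2}}{2} + \frac{1}{2} \right)} - 336 w^{3} \log{\left(w^{2} + 5 \right)} - 16 w^{3} \log{\left(w^{4} + \frac{w^{2}}{2} + \frac{1}{2} \right)} - 80 w \log{\left(w^{2} + 5 \right)} - 16 w \log{\left(w^{4} + \frac{w^{2}}{2} + \frac{1}{2} \right)}}{2 w^{6} + 11 w^{4} + 6 w^{2} + 5} = f(w).

An antiderivative is F(w) = - 8 \log{\left(w^{2} + 5 \right)} \log{\left(w^{4} + \frac{w^{2}}{2} + \frac{1}{2} \right)}.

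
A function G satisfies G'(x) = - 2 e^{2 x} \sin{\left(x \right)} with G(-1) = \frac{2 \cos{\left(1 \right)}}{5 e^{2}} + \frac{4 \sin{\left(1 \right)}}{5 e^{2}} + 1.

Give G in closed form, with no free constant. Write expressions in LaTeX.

G(x) = \frac{- 4 e^{2 x} \sin{\left(x \right)} + 2 e^{2 x} \cos{\left(x \right)} + 5}{5}

Since d/dx undoes antidifferentiation here, G(x) must give back the stated G'(x).
A general antiderivative is - \frac{4 e^{2 x} \sin{\left(x \right)}}{5} + \frac{2 e^{2 x} \cos{\left(x \right)}}{5} + C.
The condition gives C = \frac{2 \cos{\left(1 \right)}}{5 e^{2}} + \frac{4 \sin{\left(1 \right)}}{5 e^{2}} + 1 - (\frac{2 \cos{\left(1 \right)}}{5 e^{2}} + \frac{4 \sin{\left(1 \right)}}{5 e^{2}}) = 1.
So G(x) = \frac{- 4 e^{2 x} \sin{\left(x \right)} + 2 e^{2 x} \cos{\left(x \right)} + 5}{5}.
Check: d/dx[\frac{- 4 e^{2 x} \sin{\left(x \right)} + 2 e^{2 x} \cos{\left(x \right)} + 5}{5}] = - 2 e^{2 x} \sin{\left(x \right)} = G'(x).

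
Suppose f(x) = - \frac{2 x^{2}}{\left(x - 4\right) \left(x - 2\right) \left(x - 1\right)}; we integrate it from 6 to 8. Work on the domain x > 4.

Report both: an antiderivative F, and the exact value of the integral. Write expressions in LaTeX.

The denominator factors as \left(x - 4\right) \left(x - 2\right) \left(x - 1\right); partial fractions split f into directly integrable pieces: - \frac{2}{3 \left(x - 1\right)} + \frac{4}{x - 2} - \frac{16}{3 \left(x - 4\right)}.
F(x) = \frac{2 \left(- 8 \log{\left(x - 4 \right)} + 6 \log{\left(x - 2 \right)} - \log{\left(x - 1 \right)}\right)}{3} is an antiderivative of f.
Check: d/dx[\frac{2 \left(- 8 \log{\left(x - 4 \right)} + 6 \log{\left(x - 2 \right)} - \log{\left(x - 1 \right)}\right)}{3}] = - \frac{2 x^{2}}{x^{3} - 7 x^{2} + 14 x - 8}, which equals f(x).
F(8) = - \frac{16 \log{\left(4 \right)}}{3} - \frac{2 \log{\left(7 \right)}}{3} + 4 \log{\left(6 \right)}; F(6) = - \frac{16 \log{\left(2 \right)}}{3} - \frac{2 \log{\left(5 \right)}}{3} + 4 \log{\left(4 \right)}.
Integral = F(8) - F(6) = - \frac{28 \log{\left(4 \right)}}{3} - \frac{2 \log{\left(7 \right)}}{3} + \frac{2 \log{\left(5 \right)}}{3} + \frac{16 \log{\left(2 \right)}}{3} + 4 \log{\left(6 \right)}.

Antiderivative: F(x) = \frac{2 \left(- 8 \log{\left(x - 4 \right)} + 6 \log{\left(x - 2 \right)} - \log{\left(x - 1 \right)}\right)}{3}; value = - \frac{28 \log{\left(4 \right)}}{3} - \frac{2 \log{\left(7 \right)}}{3} + \frac{2 \log{\left(5 \right)}}{3} + \frac{16 \log{\left(2 \right)}}{3} + 4 \log{\left(6 \right)}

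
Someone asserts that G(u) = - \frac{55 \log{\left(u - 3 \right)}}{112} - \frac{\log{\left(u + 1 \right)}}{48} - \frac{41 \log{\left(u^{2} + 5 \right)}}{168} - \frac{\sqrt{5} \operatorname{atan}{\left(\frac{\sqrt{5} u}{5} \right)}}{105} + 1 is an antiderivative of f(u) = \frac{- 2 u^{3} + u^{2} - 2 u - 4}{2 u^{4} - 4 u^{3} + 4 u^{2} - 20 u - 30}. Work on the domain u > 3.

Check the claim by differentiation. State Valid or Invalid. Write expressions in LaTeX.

Valid. The derivative of G reproduces f.

d/du[G] = \frac{- 2 u^{3} + u^{2} - 2 u - 4}{2 u^{4} - 4 u^{3} + 4 u^{2} - 20 u - 30}
This equals f(u) exactly, so the claim holds.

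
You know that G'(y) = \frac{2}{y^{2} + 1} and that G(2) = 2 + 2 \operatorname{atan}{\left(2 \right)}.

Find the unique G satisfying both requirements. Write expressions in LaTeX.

G(y) = 2 \left(\operatorname{atan}{\left(y \right)} + 1\right)

Differentiate the proposed G(y) back; it has to land on the given G'(y).
A general antiderivative is 2 \operatorname{atan}{\left(y \right)} + C.
The condition gives C = 2 + 2 \operatorname{atan}{\left(2 \right)} - (2 \operatorname{atan}{\left(2 \right)}) = 2.
So G(y) = 2 \left(\operatorname{atan}{\left(y \right)} + 1\right).
Check: d/dy[2 \left(\operatorname{atan}{\left(y \right)} + 1\right)] = \frac{2}{y^{2} + 1} = G'(y).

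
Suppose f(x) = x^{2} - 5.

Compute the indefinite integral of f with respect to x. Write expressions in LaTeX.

F(x) = \frac{x \left(x^{2} - 15\right)}{3} + C

A candidate is checked by its d/dx: the result must match f(x).
Check: d/dx[\frac{x \left(x^{2} - 15\right)}{3}] = x^{2} - 5 = f(x).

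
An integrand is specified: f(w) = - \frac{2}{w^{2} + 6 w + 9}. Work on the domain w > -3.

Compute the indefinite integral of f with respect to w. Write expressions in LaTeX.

A candidate is checked by its d/dw: the result must match f(w).
Check: d/dw[\frac{2}{w + 3}] = - \frac{2}{w^{2} + 6 w + 9} = f(w).

F(w) = \frac{2}{w + 3} + C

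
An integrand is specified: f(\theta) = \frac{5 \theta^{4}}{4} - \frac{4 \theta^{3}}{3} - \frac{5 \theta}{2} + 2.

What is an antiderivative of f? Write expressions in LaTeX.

The integrand splits into summands that can be handled one at a time.
Check: d/d\theta[\frac{\theta^{5}}{4} - \frac{\theta^{4}}{3} - \frac{5 \theta^{2}}{4} + 2 \theta] = \frac{5 \theta^{4}}{4} - \frac{4 \theta^{3}}{3} - \frac{5 \theta}{2} + 2 = f(\theta).

An antiderivative is F(\theta) = \frac{\theta^{5}}{4} - \frac{\theta^{4}}{3} - \frac{5 \theta^{2}}{4} + 2 \theta.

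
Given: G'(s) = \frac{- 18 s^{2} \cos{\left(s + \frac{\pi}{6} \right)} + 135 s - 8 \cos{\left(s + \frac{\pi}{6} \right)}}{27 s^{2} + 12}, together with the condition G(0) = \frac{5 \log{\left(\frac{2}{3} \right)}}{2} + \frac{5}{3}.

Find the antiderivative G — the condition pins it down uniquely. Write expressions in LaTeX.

G(s) = \frac{5 \log{\left(9 s^{2} + 4 \right)}}{2} - \frac{2 \sin{\left(s + \frac{\pi}{6} \right)}}{3} - \frac{5 \log{\left(6 \right)}}{2} + 2

Recover the given G'(s) by differentiating a candidate G(s); any mismatch rules it out.
A general antiderivative is \frac{5 \log{\left(\frac{3 s^{2}}{2} + \frac{2}{3} \right)}}{2} - \frac{2 \sin{\left(s + \frac{\pi}{6} \right)}}{3} + C.
The condition gives C = \frac{5 \log{\left(\frac{2}{3} \right)}}{2} + \frac{5}{3} - (\frac{5 \log{\left(\frac{2}{3} \right)}}{2} - \frac{1}{3}) = 2.
So G(s) = \frac{5 \log{\left(9 s^{2} + 4 \right)}}{2} - \frac{2 \sin{\left(s + \frac{\pi}{6} \right)}}{3} - \frac{5 \log{\left(6 \right)}}{2} + 2.
Check: d/ds[\frac{5 \log{\left(9 s^{2} + 4 \right)}}{2} - \frac{2 \sin{\left(s + \frac{\pi}{6} \right)}}{3} - \frac{5 \log{\left(6 \right)}}{2} + 2] = \frac{- 18 s^{2} \cos{\left(s + \frac{\pi}{6} \right)} + 135 s - 8 \cos{\left(s + \frac{\pi}{6} \right)}}{27 s^{2} + 12} = G'(s).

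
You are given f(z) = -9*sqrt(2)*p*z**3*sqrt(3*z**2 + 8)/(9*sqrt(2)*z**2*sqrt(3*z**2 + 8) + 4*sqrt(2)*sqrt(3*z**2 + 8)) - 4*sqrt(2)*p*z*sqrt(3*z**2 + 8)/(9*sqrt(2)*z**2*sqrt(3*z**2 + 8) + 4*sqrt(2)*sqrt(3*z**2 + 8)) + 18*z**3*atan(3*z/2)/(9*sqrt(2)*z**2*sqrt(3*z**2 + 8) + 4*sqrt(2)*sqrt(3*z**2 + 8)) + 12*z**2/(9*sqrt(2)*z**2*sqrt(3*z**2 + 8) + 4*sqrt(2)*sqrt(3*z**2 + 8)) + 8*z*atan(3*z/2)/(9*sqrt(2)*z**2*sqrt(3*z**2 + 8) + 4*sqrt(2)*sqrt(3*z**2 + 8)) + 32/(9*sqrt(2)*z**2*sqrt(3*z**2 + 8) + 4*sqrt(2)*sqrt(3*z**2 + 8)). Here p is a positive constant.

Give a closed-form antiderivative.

The integrand splits into summands that can be handled one at a time.
Check: d/dz[-p*z**2/2 + 2*sqrt(3*z**2/2 + 4)*atan(3*z/2)/3] = (-9*sqrt(2)*p*z**3*sqrt(3*z**2 + 8) - 4*sqrt(2)*p*z*sqrt(3*z**2 + 8) + 18*z**3*atan(3*z/2) + 12*z**2 + 8*z*atan(3*z/2) + 32)/(9*sqrt(2)*z**2*sqrt(3*z**2 + 8) + 4*sqrt(2)*sqrt(3*z**2 + 8)), which equals f(z).

An antiderivative is F(z) = -p*z**2/2 + 2*sqrt(3*z**2/2 + 4)*atan(3*z/2)/3.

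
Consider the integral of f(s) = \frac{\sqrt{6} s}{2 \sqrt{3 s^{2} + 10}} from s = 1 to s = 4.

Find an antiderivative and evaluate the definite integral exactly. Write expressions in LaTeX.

Antiderivative: F(s) = \sqrt{\frac{s^{2}}{2} + \frac{5}{3}}; value = - \frac{\sqrt{78}}{6} + \frac{\sqrt{87}}{3}

The substitution u = \frac{s^{2}}{2} + \frac{5}{3} works: f is exactly (dF/du)*(du/ds) for that inner function.
F(s) = \sqrt{\frac{s^{2}}{2} + \frac{5}{3}} is an antiderivative of f.
Check: d/ds[\sqrt{\frac{s^{2}}{2} + \frac{5}{3}}] = \frac{\sqrt{6} s}{2 \sqrt{3 s^{2} + 10}} = f(s).
F(4) = \frac{\sqrt{87}}{3}; F(1) = \frac{\sqrt{78}}{6}.
Integral = F(4) - F(1) = - \frac{\sqrt{78}}{6} + \frac{\sqrt{87}}{3}.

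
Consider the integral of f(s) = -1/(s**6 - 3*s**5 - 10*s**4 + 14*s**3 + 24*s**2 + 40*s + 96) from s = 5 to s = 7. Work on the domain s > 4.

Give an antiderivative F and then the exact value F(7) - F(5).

Factor the denominator ((s - 4)*(s - 3)*(s + 2)**2*(s**2 + 2)) and decompose: f = (13*s - 38)/(3564*(s**2 + 2)) - 31/(5400*(s + 2)) - 1/(180*(s + 2)**2) + 1/(275*(s - 3)) - 1/(648*(s - 4)); each piece integrates to a log, atan, or power term.
F(s) = (-275*s*log(s - 4) + 648*s*log(s - 3) - 1023*s*log(s + 2) + 325*s*log(s**2 + 2) - 950*sqrt(2)*s*atan(sqrt(2)*s/2) - 550*log(s - 4) + 1296*log(s - 3) - 2046*log(s + 2) + 650*log(s**2 + 2) - 1900*sqrt(2)*atan(sqrt(2)*s/2) + 990)/(178200*s + 356400) is an antiderivative of f.
Check: d/ds[(-275*s*log(s - 4) + 648*s*log(s - 3) - 1023*s*log(s + 2) + 325*s*log(s**2 + 2) - 950*sqrt(2)*s*atan(sqrt(2)*s/2) - 550*log(s - 4) + 1296*log(s - 3) - 2046*log(s + 2) + 650*log(s**2 + 2) - 1900*sqrt(2)*atan(sqrt(2)*s/2) + 990)/(178200*s + 356400)] = -1/(s**6 - 3*s**5 - 10*s**4 + 14*s**3 + 24*s**2 + 40*s + 96) = f(s).
F(7) = -31*log(9)/5400 - 19*sqrt(2)*atan(7*sqrt(2)/2)/3564 - log(3)/648 + 1/1620 + log(4)/275 + 13*log(51)/7128; F(5) = -31*log(7)/5400 - 19*sqrt(2)*atan(5*sqrt(2)/2)/3564 + 1/1260 + log(2)/275 + 13*log(27)/7128.
Integral = F(7) - F(5) = -31*log(9)/5400 - 19*sqrt(2)*atan(7*sqrt(2)/2)/3564 - 13*log(27)/7128 - log(2)/275 - log(3)/648 - 1/5670 + log(4)/275 + 13*log(51)/7128 + 19*sqrt(2)*atan(5*sqrt(2)/2)/3564 + 31*log(7)/5400.

Antiderivative: F(s) = (-275*s*log(s - 4) + 648*s*log(s - 3) - 1023*s*log(s + 2) + 325*s*log(s**2 + 2) - 950*sqrt(2)*s*atan(sqrt(2)*s/2) - 550*log(s - 4) + 1296*log(s - 3) - 2046*log(s + 2) + 650*log(s**2 + 2) - 1900*sqrt(2)*atan(sqrt(2)*s/2) + 990)/(178200*s + 356400); value = -31*log(9)/5400 - 19*sqrt(2)*atan(7*sqrt(2)/2)/3564 - 13*log(27)/7128 - log(2)/275 - log(3)/648 - 1/5670 + log(4)/275 + 13*log(51)/7128 + 19*sqrt(2)*atan(5*sqrt(2)/2)/3564 + 31*log(7)/5400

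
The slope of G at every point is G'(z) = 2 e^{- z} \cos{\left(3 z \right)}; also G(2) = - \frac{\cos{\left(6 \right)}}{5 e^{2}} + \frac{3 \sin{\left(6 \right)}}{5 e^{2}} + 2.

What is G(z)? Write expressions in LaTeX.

G(z) = 2 + \frac{3 e^{- z} \sin{\left(3 z \right)}}{5} - \frac{e^{- z} \cos{\left(3 z \right)}}{5}

Since d/dz undoes antidifferentiation here, G(z) must give back the stated G'(z).
A general antiderivative is \frac{3 e^{- z} \sin{\left(3 z \right)}}{5} - \frac{e^{- z} \cos{\left(3 z \right)}}{5} + C.
The condition gives C = - \frac{\cos{\left(6 \right)}}{5 e^{2}} + \frac{3 \sin{\left(6 \right)}}{5 e^{2}} + 2 - (- \frac{\cos{\left(6 \right)}}{5 e^{2}} + \frac{3 \sin{\left(6 \right)}}{5 e^{2}}) = 2.
So G(z) = 2 + \frac{3 e^{- z} \sin{\left(3 z \right)}}{5} - \frac{e^{- z} \cos{\left(3 z \right)}}{5}.
Check: d/dz[2 + \frac{3 e^{- z} \sin{\left(3 z \right)}}{5} - \frac{e^{- z} \cos{\left(3 z \right)}}{5}] = 2 e^{- z} \cos{\left(3 z \right)} = G'(z).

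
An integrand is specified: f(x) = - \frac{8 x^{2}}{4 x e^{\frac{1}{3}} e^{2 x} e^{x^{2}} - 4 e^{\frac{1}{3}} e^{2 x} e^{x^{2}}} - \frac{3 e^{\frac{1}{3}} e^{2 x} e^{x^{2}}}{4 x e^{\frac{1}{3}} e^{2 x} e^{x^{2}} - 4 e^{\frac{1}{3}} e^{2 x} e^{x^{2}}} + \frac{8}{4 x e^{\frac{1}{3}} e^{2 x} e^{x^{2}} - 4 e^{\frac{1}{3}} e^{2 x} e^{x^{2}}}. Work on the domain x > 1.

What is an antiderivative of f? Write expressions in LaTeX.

The integrand splits into summands that can be handled one at a time.
Check: d/dx[- \frac{3 \log{\left(2 x - 2 \right)}}{4} + \frac{e^{- 2 x} e^{- x^{2}}}{e^{\frac{1}{3}}}] = \frac{- 8 x^{2} - 3 e^{\frac{1}{3}} e^{2 x} e^{x^{2}} + 8}{4 x e^{\frac{1}{3}} e^{2 x} e^{x^{2}} - 4 e^{\frac{1}{3}} e^{2 x} e^{x^{2}}}, which equals f(x).

An antiderivative is F(x) = - \frac{3 \log{\left(2 x - 2 \right)}}{4} + \frac{e^{- 2 x} e^{- x^{2}}}{e^{\frac{1}{3}}}.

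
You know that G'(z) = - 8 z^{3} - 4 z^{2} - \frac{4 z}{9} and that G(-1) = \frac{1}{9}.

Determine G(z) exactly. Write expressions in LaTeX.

G(z) = - 2 z^{4} - \frac{4 z^{3}}{3} - \frac{2 z^{2}}{9} + 1

G'(z) matches the chain-rule pattern g'(h)*h' with inner function h(z) = - z^{2} - \frac{z}{3}; substituting u = h(z) collapses the integral.
A general antiderivative is - 2 \left(- z^{2} - \frac{z}{3}\right)^{2} + C.
The condition gives C = \frac{1}{9} - (- \frac{8}{9}) = 1.
So G(z) = - 2 z^{4} - \frac{4 z^{3}}{3} - \frac{2 z^{2}}{9} + 1.
Check: d/dz[- 2 z^{4} - \frac{4 z^{3}}{3} - \frac{2 z^{2}}{9} + 1] = - 8 z^{3} - 4 z^{2} - \frac{4 z}{9} = G'(z).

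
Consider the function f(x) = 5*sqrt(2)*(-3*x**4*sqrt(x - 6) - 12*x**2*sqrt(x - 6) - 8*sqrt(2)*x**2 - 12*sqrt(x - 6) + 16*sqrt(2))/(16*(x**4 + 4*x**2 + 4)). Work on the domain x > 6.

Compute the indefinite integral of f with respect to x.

F(x) = -5*x*sqrt(x/2 - 3)/4 + 5*x/(x**2 + 2) + 15*sqrt(x/2 - 3)/2 + C

Whatever form F(x) takes, F'(x) = f(x) is non-negotiable.
Check: d/dx[-5*x*sqrt(x/2 - 3)/4 + 5*x/(x**2 + 2) + 15*sqrt(x/2 - 3)/2] = (-15*x**5 + 90*x**4 - 60*x**3 - 40*sqrt(2)*x**2*sqrt(x - 6) + 360*x**2 - 60*x + 80*sqrt(2)*sqrt(x - 6) + 360)/(8*sqrt(2)*x**4*sqrt(x - 6) + 32*sqrt(2)*x**2*sqrt(x - 6) + 32*sqrt(2)*sqrt(x - 6)), which equals f(x).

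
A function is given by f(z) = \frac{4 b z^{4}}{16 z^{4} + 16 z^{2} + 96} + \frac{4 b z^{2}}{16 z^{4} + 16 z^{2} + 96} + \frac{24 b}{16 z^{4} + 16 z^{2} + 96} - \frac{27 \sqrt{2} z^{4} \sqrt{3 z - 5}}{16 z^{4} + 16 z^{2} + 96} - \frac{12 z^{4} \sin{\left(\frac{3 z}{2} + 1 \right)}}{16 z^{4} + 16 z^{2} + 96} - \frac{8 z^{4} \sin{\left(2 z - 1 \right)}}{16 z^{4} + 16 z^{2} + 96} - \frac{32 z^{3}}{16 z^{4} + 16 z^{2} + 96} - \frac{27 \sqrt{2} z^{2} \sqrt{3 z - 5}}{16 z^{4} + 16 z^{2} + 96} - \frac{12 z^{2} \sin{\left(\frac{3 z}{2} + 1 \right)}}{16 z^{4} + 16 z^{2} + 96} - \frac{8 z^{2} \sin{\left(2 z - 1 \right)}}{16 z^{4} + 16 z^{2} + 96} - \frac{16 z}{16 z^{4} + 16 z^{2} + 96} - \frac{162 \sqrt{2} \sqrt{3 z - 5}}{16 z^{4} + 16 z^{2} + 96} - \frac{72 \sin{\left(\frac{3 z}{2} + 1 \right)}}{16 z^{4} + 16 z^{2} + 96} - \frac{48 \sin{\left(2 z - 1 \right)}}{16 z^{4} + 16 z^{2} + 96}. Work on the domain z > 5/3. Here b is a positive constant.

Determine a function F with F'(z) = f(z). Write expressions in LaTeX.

An antiderivative is F(z) = \frac{2 b z - 3 \sqrt{2} \left(3 z - 5\right)^{\frac{3}{2}} - 4 \log{\left(z^{4} + z^{2} + 6 \right)} + 4 \cos{\left(\frac{3 z}{2} + 1 \right)} + 2 \cos{\left(2 z - 1 \right)}}{8}.

Integrate term by term and add the pieces.
Check: d/dz[\frac{2 b z - 3 \sqrt{2} \left(3 z - 5\right)^{\frac{3}{2}} - 4 \log{\left(z^{4} + z^{2} + 6 \right)} + 4 \cos{\left(\frac{3 z}{2} + 1 \right)} + 2 \cos{\left(2 z - 1 \right)}}{8}] = \frac{4 b z^{4} + 4 b z^{2} + 24 b - 27 \sqrt{2} z^{4} \sqrt{3 z - 5} - 12 z^{4} \sin{\left(\frac{3 z}{2} + 1 \right)} - 8 z^{4} \sin{\left(2 z - 1 \right)} - 32 z^{3} - 27 \sqrt{2} z^{2} \sqrt{3 z - 5} - 12 z^{2} \sin{\left(\frac{3 z}{2} + 1 \right)} - 8 z^{2} \sin{\left(2 z - 1 \right)} - 16 z - 162 \sqrt{2} \sqrt{3 z - 5} - 72 \sin{\left(\frac{3 z}{2} + 1 \right)} - 48 \sin{\left(2 z - 1 \right)}}{16 z^{4} + 16 z^{2} + 96}, which equals f(z).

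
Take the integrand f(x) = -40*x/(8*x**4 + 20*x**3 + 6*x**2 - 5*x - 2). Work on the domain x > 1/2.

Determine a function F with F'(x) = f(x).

An antiderivative is F(x) = -log(x - 1/2) + 25*log(x + 1/2)/9 - 16*log(x + 2)/9 + 40/(24*x + 12).

Factor the denominator ((x + 2)*(2*x - 1)*(2*x + 1)**2) and decompose: f = 50/(9*(2*x + 1)) - 20/(3*(2*x + 1)**2) - 2/(2*x - 1) - 16/(9*(x + 2)); each piece integrates to a log, atan, or power term.
Check: d/dx[-log(x - 1/2) + 25*log(x + 1/2)/9 - 16*log(x + 2)/9 + 40/(24*x + 12)] = -40*x/(8*x**4 + 20*x**3 + 6*x**2 - 5*x - 2) = f(x).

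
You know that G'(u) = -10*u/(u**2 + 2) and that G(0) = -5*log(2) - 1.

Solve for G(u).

G(u) = -5*log(u**2 + 2) - 1

G'(u) matches the chain-rule pattern g'(h)*h' with inner function h(u) = u**2 + 2; substituting w = h(u) collapses the integral.
A general antiderivative is -5*log(u**2 + 2) + C.
The condition gives C = -5*log(2) - 1 - (-5*log(2)) = -1.
So G(u) = -5*log(u**2 + 2) - 1.
Check: d/du[-5*log(u**2 + 2) - 1] = -10*u/(u**2 + 2) = G'(u).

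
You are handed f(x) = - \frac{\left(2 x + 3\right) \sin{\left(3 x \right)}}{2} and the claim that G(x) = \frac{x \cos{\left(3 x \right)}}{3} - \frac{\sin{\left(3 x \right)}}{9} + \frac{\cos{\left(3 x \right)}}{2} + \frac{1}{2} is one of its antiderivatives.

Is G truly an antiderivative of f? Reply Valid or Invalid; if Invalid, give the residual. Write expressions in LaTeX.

d/dx[G] = - x \sin{\left(3 x \right)} - \frac{3 \sin{\left(3 x \right)}}{2}
This equals f(x) exactly, so the claim holds.

Valid. The derivative of G reproduces f.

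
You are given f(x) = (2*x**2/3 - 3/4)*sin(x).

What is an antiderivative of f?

An antiderivative F(x) passes only if d/dx[F] lands on f(x) exactly.
Check: d/dx[-(8*x**2*cos(x) - 16*x*sin(x) - 25*cos(x))/12] = 2*x**2*sin(x)/3 - 3*sin(x)/4, which equals f(x).

An antiderivative is F(x) = -(8*x**2*cos(x) - 16*x*sin(x) - 25*cos(x))/12.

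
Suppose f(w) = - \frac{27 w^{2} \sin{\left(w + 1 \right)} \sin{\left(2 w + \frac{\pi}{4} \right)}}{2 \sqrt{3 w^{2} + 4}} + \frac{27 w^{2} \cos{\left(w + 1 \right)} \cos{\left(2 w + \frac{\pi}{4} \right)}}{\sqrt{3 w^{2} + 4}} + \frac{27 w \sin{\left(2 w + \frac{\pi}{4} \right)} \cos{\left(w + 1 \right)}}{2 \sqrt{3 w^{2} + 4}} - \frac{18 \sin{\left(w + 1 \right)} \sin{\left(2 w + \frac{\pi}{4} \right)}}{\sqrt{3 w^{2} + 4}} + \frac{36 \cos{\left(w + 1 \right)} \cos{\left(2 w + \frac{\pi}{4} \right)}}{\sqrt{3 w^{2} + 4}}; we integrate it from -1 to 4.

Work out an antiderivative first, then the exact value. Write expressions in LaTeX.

Antiderivative: F(w) = \frac{9 \sqrt{3 w^{2} + 4} \sin{\left(2 w + \frac{\pi}{4} \right)} \cos{\left(w + 1 \right)}}{2}; value = 9 \sqrt{13} \sin{\left(\frac{\pi}{4} + 8 \right)} \cos{\left(5 \right)} - \frac{9 \sqrt{7} \cos{\left(\frac{\pi}{4} + 2 \right)}}{2}

Integrate term by term and add the pieces.
F(w) = \frac{9 \sqrt{3 w^{2} + 4} \sin{\left(2 w + \frac{\pi}{4} \right)} \cos{\left(w + 1 \right)}}{2} is an antiderivative of f.
Check: d/dw[\frac{9 \sqrt{3 w^{2} + 4} \sin{\left(2 w + \frac{\pi}{4} \right)} \cos{\left(w + 1 \right)}}{2}] = \frac{- 27 w^{2} \sin{\left(w + 1 \right)} \sin{\left(2 w + \frac{\pi}{4} \right)} + 54 w^{2} \cos{\left(w + 1 \right)} \cos{\left(2 w + \frac{\pi}{4} \right)} + 27 w \sin{\left(2 w + \frac{\pi}{4} \right)} \cos{\left(w + 1 \right)} - 36 \sin{\left(w + 1 \right)} \sin{\left(2 w + \frac{\pi}{4} \right)} + 72 \cos{\left(w + 1 \right)} \cos{\left(2 w + \frac{\pi}{4} \right)}}{2 \sqrt{3 w^{2} + 4}}, which equals f(w).
F(4) = 9 \sqrt{13} \sin{\left(\frac{\pi}{4} + 8 \right)} \cos{\left(5 \right)}; F(-1) = \frac{9 \sqrt{7} \cos{\left(\frac{\pi}{4} + 2 \right)}}{2}.
Integral = F(4) - F(-1) = 9 \sqrt{13} \sin{\left(\frac{\pi}{4} + 8 \right)} \cos{\left(5 \right)} - \frac{9 \sqrt{7} \cos{\left(\frac{\pi}{4} + 2 \right)}}{2}.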